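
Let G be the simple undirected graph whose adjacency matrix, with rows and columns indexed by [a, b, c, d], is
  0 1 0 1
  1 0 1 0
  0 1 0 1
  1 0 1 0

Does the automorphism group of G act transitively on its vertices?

Yes

G is 2-regular and connected on 4 vertices, i.e. the cycle C_4. C_4 has 4 rotations and 4 reflections, so Aut(C_4) ≅ D_4 of order 8. This group acts transitively on the 4 vertices.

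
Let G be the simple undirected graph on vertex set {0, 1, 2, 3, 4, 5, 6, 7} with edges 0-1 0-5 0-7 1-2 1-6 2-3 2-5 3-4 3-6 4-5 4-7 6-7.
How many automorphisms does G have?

G is 3-regular and bipartite on 2^3 = 8 vertices with girth 4; it is the hypercube graph Q_3. Aut(Q_3) consists of the signed permutations of the 3 coordinate axes: 3! permutations times 2^3 sign flips, so |Aut| = 2^3·3! = 48.

48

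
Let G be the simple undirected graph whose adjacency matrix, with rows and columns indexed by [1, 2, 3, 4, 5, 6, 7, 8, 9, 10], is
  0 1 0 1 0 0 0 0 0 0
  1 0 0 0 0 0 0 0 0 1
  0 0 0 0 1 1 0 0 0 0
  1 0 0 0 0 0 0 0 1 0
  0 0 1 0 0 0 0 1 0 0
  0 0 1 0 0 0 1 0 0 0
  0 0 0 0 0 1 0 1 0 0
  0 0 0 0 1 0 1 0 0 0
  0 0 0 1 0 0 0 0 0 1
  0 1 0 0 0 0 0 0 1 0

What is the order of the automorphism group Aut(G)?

200

G has two connected components, {1, 2, 4, 9, 10} and {3, 5, 6, 7, 8}; each is 2-regular, so G = C_5 ⊔ C_5. Aut of a disjoint union of two copies of C_5 is the wreath product D_5 ≀ Z_2, of order 2·10² = 200.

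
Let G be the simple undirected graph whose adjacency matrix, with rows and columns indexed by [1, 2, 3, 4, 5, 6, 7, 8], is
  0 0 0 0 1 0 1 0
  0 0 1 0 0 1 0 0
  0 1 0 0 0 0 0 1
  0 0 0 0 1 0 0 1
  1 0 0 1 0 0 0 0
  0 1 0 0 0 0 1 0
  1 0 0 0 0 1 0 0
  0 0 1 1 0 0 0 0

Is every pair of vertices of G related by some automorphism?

Yes

G is 2-regular and connected on 8 vertices, i.e. the cycle C_8. C_8 has 8 rotations and 8 reflections, so Aut(C_8) ≅ D_8 of order 16. Under this action every vertex can be carried to every other, so G is vertex-transitive.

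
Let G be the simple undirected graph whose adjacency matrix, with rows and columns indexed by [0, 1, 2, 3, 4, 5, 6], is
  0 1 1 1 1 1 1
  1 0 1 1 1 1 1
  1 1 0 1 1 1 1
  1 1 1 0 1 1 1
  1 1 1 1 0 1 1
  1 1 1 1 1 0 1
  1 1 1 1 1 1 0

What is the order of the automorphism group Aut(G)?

5040

Every vertex has degree 6, so G is the complete graph K_7. Every bijection on the vertex set is an automorphism of K_7; hence Aut(K_7) ≅ S_7, order 5040.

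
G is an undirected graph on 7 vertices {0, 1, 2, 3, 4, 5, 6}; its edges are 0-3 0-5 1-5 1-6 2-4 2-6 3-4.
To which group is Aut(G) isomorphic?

Every vertex has degree 2 and the graph is connected, so G is the 7-cycle C_7. C_7 has 7 rotations and 7 reflections, so Aut(C_7) ≅ D_7 of order 14.

D_7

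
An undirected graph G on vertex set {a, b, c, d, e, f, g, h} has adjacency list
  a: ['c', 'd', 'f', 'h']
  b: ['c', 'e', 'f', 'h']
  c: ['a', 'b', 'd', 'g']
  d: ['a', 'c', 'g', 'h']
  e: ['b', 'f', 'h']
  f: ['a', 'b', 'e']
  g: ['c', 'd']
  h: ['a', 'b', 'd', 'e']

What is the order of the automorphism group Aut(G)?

The degree sequence is [4, 4, 4, 4, 3, 3, 2, 4]. Checking the degree-preserving permutations of the vertex set shows that none except the identity preserves every edge, so Aut(G) is trivial.

1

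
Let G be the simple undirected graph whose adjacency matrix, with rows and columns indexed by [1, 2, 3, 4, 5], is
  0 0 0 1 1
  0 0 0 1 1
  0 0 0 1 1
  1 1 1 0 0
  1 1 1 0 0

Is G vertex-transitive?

No

Automorphisms preserve degree, but G has vertices of degree 2 and vertices of degree 3; no automorphism maps one to the other, so G is not vertex-transitive.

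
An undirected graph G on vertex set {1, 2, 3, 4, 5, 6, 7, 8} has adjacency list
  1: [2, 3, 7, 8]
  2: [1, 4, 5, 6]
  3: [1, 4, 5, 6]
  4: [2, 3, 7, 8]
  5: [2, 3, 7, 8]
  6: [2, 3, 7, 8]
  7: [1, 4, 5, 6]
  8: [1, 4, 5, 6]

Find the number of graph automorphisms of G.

1152

G is 4-regular and bipartite with parts {1, 4, 5, 6} and {2, 3, 7, 8} (each part is independent and every cross-pair is an edge), so G = K_{4,4}. Aut(K_{4,4}) is the wreath product S_4 ≀ Z_2: permute within each part, then optionally swap the parts; |Aut| = 2·(4!)² = 1152.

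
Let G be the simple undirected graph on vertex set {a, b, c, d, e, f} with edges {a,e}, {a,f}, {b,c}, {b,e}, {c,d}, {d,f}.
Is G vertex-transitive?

Every vertex has degree 2 and the graph is connected, so G is the 6-cycle C_6. C_6 has 6 rotations and 6 reflections, so Aut(C_6) ≅ D_6 of order 12. Under this action every vertex can be carried to every other, so G is vertex-transitive.

Yes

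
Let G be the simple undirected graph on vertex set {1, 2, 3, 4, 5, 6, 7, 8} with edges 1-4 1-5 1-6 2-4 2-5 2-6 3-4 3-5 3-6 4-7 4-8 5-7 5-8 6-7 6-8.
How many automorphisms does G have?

720

The vertices split by degree into {4, 5, 6} (degree 5) and {1, 2, 3, 7, 8} (degree 3); every edge runs between the two parts, so G is the complete bipartite graph K_{3,5}. The parts have unequal sizes, so no automorphism swaps them; each part is permuted independently, giving S_5 × S_3 of order 5!·3! = 720.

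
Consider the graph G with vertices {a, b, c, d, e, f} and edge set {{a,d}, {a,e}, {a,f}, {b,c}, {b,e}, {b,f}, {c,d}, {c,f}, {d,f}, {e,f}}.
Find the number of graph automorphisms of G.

10

Vertex f is the unique vertex of degree 5; the remaining 5 vertices each have degree 3 and induce a cycle, so G is the wheel on 6 vertices with hub f. With the hub fixed, the remaining symmetry is that of the rim cycle C_5, giving the dihedral group D_5.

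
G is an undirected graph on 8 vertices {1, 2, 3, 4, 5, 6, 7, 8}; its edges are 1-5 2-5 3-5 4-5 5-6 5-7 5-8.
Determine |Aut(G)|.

5040

Vertex 5 has degree 7 and every other vertex has degree 1, so G is the star K_{1,7} with centre 5. Any automorphism fixes the centre and permutes the 7 leaves freely, so Aut(G) ≅ S_7 of order 7! = 5040.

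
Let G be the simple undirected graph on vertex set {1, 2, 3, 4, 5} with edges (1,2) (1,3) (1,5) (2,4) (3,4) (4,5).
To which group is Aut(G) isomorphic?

S_2 × S_3

The vertices split by degree into {1, 4} (degree 3) and {2, 3, 5} (degree 2); every edge runs between the two parts, so G is the complete bipartite graph K_{2,3}. The parts have unequal sizes, so no automorphism swaps them; each part is permuted independently, giving S_2 × S_3 of order 2!·3! = 12.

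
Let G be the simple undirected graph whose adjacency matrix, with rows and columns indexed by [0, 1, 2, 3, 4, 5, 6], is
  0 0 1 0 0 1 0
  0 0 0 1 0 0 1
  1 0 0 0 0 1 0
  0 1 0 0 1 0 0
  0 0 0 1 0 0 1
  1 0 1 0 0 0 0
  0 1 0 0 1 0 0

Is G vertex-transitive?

G has two connected components, {1, 3, 4, 6} and {0, 2, 5}; each is 2-regular, so G = C_4 ⊔ C_3. The orbit of 0 under Aut(G) is {0, 2, 5}, which does not contain 1, so G is not vertex-transitive.

No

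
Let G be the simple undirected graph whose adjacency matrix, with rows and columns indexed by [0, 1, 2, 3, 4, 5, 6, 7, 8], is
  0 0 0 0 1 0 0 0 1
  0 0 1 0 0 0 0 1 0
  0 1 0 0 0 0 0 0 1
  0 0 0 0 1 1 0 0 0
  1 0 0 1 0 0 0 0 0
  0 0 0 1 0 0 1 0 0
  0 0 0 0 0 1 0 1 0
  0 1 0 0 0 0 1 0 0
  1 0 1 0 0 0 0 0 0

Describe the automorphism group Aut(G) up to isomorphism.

Every vertex has degree 2 and the graph is connected, so G is the 9-cycle C_9. C_9 has 9 rotations and 9 reflections, so Aut(C_9) ≅ D_9 of order 18.

D_9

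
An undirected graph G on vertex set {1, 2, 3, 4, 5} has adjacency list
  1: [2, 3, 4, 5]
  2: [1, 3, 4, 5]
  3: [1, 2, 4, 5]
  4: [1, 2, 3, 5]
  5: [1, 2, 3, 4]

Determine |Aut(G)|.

Every vertex has degree 4, so G is the complete graph K_5. Every bijection on the vertex set is an automorphism of K_5; hence Aut(K_5) ≅ S_5, order 120.

120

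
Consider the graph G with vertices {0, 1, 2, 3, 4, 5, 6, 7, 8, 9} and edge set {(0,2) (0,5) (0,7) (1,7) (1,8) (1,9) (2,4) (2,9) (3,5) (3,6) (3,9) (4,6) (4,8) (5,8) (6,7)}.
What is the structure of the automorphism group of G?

G is 3-regular on 10 vertices with no triangles and no 4-cycles (girth 5): this is the Petersen graph. It is a classical fact that the Petersen graph has automorphism group S_5 (order 120), arising from its description as the Kneser graph K(5,2).

the symmetric group S_5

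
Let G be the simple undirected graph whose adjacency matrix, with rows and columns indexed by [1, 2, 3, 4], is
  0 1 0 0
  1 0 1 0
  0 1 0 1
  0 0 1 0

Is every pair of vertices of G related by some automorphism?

No

Automorphisms preserve degree, but G has vertices of degree 1 and vertices of degree 2; no automorphism maps one to the other, so G is not vertex-transitive.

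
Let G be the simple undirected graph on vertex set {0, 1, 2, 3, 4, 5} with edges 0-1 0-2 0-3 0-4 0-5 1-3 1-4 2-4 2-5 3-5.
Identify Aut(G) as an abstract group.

the dihedral group of order 10

Vertex 0 is the unique vertex of degree 5; the remaining 5 vertices each have degree 3 and induce a cycle, so G is the wheel on 6 vertices with hub 0. Every automorphism fixes the hub and acts on the rim 5-cycle, so Aut(G) ≅ Aut(C_5) = D_5 of order 10.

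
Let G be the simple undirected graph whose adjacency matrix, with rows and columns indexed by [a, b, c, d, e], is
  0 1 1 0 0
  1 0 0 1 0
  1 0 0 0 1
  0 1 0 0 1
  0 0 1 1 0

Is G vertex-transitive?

Yes

Every vertex has degree 2 and the graph is connected, so G is the 5-cycle C_5. The automorphisms of the 5-cycle are exactly the symmetries of a regular 5-gon: the dihedral group D_5, |D_5| = 10. This group acts transitively on the 5 vertices.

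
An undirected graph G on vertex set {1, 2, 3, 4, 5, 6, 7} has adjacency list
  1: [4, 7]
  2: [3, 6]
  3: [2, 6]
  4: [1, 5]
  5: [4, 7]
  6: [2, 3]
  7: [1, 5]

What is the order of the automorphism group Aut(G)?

48

G has two connected components, {1, 4, 5, 7} and {2, 3, 6}; each is 2-regular, so G = C_4 ⊔ C_3. No automorphism exchanges components of different sizes, hence Aut(G) is the direct product D_3 × D_4, order 48.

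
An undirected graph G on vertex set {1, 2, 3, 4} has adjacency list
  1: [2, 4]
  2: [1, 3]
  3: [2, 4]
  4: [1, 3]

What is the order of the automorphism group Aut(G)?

8

G is 2-regular and bipartite on 2^2 = 4 vertices with girth 4; it is the hypercube graph Q_2. Aut(Q_2) consists of the signed permutations of the 2 coordinate axes: 2! permutations times 2^2 sign flips, so |Aut| = 2^2·2! = 8.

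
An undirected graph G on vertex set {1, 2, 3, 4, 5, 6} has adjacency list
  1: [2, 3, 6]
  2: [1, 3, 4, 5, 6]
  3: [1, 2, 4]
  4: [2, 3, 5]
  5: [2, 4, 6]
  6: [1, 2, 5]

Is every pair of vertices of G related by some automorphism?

Vertex 2 is the only vertex of degree 5, so every automorphism fixes it; G is not vertex-transitive.

No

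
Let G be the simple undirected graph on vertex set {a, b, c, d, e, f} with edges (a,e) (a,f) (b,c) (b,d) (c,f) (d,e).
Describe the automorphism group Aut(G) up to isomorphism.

G is 2-regular and connected on 6 vertices, i.e. the cycle C_6. C_6 has 6 rotations and 6 reflections, so Aut(C_6) ≅ D_6 of order 12.

D_6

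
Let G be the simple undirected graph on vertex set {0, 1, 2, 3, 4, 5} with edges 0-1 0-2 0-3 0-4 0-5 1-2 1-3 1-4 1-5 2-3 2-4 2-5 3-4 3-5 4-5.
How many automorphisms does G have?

720

All 6 vertices are pairwise adjacent: G = K_6. Any permutation of the 6 vertices preserves K_6, so Aut(K_6) = S_6 of order 6! = 720.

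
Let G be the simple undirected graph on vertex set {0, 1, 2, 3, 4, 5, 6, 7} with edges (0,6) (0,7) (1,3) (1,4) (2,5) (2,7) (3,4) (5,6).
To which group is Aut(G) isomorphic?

D_3 × D_5

G has two connected components, {0, 2, 5, 6, 7} and {1, 3, 4}; each is 2-regular, so G = C_5 ⊔ C_3. The components are non-isomorphic (different sizes), so Aut(G) = Aut(C_3) × Aut(C_5) = D_3 × D_5 of order 6·10 = 60.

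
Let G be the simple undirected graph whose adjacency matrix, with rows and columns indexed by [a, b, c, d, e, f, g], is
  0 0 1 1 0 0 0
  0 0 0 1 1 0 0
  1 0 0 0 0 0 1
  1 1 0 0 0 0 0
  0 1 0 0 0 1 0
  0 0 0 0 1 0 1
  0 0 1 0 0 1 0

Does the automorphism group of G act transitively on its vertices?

G is 2-regular and connected on 7 vertices, i.e. the cycle C_7. The automorphisms of the 7-cycle are exactly the symmetries of a regular 7-gon: the dihedral group D_7, |D_7| = 14. This group acts transitively on the 7 vertices.

Yes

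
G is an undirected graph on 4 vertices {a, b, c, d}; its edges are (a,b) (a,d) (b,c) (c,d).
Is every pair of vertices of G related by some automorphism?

Yes

G is 2-regular and connected on 4 vertices, i.e. the cycle C_4. C_4 has 4 rotations and 4 reflections, so Aut(C_4) ≅ D_4 of order 8. Under this action every vertex can be carried to every other, so G is vertex-transitive.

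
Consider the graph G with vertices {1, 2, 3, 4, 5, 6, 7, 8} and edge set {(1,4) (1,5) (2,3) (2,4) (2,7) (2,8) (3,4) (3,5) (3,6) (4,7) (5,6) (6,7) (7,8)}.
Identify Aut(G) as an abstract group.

{e}

The degree sequence is [2, 4, 4, 4, 3, 3, 4, 2]. Checking the degree-preserving permutations of the vertex set shows that none except the identity preserves every edge, so Aut(G) is trivial.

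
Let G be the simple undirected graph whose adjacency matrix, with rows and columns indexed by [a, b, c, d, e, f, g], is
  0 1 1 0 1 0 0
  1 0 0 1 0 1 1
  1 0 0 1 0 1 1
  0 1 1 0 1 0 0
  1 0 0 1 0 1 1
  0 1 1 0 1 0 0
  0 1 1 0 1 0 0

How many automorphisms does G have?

144

The vertices split by degree into {b, c, e} (degree 4) and {a, d, f, g} (degree 3); every edge runs between the two parts, so G is the complete bipartite graph K_{3,4}. The parts have unequal sizes, so no automorphism swaps them; each part is permuted independently, giving S_3 × S_4 of order 3!·4! = 144.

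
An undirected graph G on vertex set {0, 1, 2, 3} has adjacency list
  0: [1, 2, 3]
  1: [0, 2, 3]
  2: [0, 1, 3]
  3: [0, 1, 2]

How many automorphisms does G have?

Every vertex has degree 3, so G is the complete graph K_4. Any permutation of the 4 vertices preserves K_4, so Aut(K_4) = S_4 of order 4! = 24.

24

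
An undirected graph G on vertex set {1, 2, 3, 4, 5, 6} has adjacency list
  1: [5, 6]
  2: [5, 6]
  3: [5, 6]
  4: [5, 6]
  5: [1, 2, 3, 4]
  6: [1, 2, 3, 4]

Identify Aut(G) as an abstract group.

The vertices split by degree into {5, 6} (degree 4) and {1, 2, 3, 4} (degree 2); every edge runs between the two parts, so G is the complete bipartite graph K_{2,4}. Automorphisms preserve the bipartition setwise (since the parts differ in size) and act as S_4 × S_2 within it; |Aut| = 48.

S_4 × S_2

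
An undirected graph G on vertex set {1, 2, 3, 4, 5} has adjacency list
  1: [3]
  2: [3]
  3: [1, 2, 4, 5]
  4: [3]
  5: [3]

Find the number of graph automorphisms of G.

24

Vertex 3 has degree 4 and every other vertex has degree 1, so G is the star K_{1,4} with centre 3. The 4 leaves are pairwise interchangeable while the centre is fixed, giving Aut(G) = S_4.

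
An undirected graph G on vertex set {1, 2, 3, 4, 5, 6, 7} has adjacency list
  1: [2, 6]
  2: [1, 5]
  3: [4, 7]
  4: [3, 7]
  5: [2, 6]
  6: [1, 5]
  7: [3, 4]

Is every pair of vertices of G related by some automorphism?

G has two connected components, {1, 2, 5, 6} and {3, 4, 7}; each is 2-regular, so G = C_4 ⊔ C_3. The orbit of 1 under Aut(G) is {1, 2, 5, 6}, which does not contain 3, so G is not vertex-transitive.

No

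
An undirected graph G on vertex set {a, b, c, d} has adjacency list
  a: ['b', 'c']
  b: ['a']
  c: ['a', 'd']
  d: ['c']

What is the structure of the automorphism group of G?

The degree sequence is [2, 1, 2, 1]; the two degree-1 vertices b and d are the ends of a path, so G = P_4. The only nontrivial automorphism of a path is the end-to-end reflection, so Aut(G) ≅ Z_2.

C_2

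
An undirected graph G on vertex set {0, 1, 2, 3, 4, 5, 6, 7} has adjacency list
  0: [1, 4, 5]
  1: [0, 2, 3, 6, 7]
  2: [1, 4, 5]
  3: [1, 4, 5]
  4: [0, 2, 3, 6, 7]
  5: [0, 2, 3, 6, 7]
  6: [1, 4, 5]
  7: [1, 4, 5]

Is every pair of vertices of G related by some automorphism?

Automorphisms preserve degree, but G has vertices of degree 3 and vertices of degree 5; no automorphism maps one to the other, so G is not vertex-transitive.

No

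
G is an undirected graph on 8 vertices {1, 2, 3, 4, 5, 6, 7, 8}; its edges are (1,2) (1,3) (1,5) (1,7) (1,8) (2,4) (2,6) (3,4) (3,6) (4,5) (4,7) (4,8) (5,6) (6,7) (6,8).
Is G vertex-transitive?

Automorphisms preserve degree, but G has vertices of degree 3 and vertices of degree 5; no automorphism maps one to the other, so G is not vertex-transitive.

No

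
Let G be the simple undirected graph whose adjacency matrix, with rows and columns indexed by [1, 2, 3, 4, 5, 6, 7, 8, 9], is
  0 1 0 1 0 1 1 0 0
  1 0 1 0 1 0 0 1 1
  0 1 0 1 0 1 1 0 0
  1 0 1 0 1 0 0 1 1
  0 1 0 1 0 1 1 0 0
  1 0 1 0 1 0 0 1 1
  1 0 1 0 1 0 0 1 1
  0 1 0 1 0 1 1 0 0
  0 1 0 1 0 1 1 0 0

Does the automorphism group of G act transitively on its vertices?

No

Automorphisms preserve degree, but G has vertices of degree 4 and vertices of degree 5; no automorphism maps one to the other, so G is not vertex-transitive.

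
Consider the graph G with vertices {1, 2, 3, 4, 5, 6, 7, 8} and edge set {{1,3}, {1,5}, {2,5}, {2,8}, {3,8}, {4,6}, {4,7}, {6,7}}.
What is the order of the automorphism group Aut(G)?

60

G has two connected components, {1, 2, 3, 5, 8} and {4, 6, 7}; each is 2-regular, so G = C_5 ⊔ C_3. The components are non-isomorphic (different sizes), so Aut(G) = Aut(C_5) × Aut(C_3) = D_5 × D_3 of order 10·6 = 60.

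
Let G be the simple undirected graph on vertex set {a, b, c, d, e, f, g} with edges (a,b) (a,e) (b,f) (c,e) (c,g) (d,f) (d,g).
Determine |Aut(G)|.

G is 2-regular and connected on 7 vertices, i.e. the cycle C_7. The automorphisms of the 7-cycle are exactly the symmetries of a regular 7-gon: the dihedral group D_7, |D_7| = 14.

14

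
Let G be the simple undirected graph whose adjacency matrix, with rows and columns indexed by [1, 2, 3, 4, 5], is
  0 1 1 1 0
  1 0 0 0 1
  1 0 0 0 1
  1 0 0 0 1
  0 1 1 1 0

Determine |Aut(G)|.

12

The vertices split by degree into {1, 5} (degree 3) and {2, 3, 4} (degree 2); every edge runs between the two parts, so G is the complete bipartite graph K_{2,3}. Automorphisms preserve the bipartition setwise (since the parts differ in size) and act as S_2 × S_3 within it; |Aut| = 12.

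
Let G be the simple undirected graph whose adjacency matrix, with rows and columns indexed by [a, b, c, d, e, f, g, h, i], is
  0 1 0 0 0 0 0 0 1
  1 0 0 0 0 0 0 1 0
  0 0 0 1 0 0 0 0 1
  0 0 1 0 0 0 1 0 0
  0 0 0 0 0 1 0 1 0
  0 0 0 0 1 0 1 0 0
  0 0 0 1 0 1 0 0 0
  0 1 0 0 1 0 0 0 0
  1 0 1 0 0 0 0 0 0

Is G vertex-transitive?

Yes

Every vertex has degree 2 and the graph is connected, so G is the 9-cycle C_9. C_9 has 9 rotations and 9 reflections, so Aut(C_9) ≅ D_9 of order 18. Under this action every vertex can be carried to every other, so G is vertex-transitive.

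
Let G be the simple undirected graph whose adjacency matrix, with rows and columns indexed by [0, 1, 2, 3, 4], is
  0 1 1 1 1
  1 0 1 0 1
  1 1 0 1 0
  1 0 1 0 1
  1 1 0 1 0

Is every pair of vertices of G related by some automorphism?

Vertex 0 is the only vertex of degree 4, so every automorphism fixes it; G is not vertex-transitive.

No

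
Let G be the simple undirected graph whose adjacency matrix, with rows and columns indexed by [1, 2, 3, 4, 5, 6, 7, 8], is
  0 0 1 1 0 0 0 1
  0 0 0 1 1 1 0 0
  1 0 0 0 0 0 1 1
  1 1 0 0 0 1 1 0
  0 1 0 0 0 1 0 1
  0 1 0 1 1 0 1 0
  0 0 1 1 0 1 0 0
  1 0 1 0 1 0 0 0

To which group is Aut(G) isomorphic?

the trivial group

The degree sequence is [3, 3, 3, 4, 3, 4, 3, 3]. Checking the degree-preserving permutations of the vertex set shows that none except the identity preserves every edge, so Aut(G) is trivial.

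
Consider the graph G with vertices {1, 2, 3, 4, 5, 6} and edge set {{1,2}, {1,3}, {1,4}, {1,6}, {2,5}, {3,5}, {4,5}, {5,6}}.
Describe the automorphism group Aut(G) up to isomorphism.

S_2 × S_4

The vertices split by degree into {1, 5} (degree 4) and {2, 3, 4, 6} (degree 2); every edge runs between the two parts, so G is the complete bipartite graph K_{2,4}. The parts have unequal sizes, so no automorphism swaps them; each part is permuted independently, giving S_2 × S_4 of order 2!·4! = 48.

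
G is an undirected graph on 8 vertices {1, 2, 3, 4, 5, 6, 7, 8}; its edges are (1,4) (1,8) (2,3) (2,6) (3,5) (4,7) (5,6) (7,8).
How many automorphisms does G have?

128

G has two connected components, {2, 3, 5, 6} and {1, 4, 7, 8}; each is 2-regular, so G = C_4 ⊔ C_4. With two isomorphic components, Aut(G) = Aut(C_4) ≀ S_2 = (D_4 × D_4) ⋊ Z_2: permute each cycle by D_4, then optionally swap the two cycles. Order 2·(2·4)² = 128.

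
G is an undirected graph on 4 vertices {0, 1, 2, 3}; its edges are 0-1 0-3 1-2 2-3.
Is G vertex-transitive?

Yes

G is 2-regular and bipartite on 2^2 = 4 vertices with girth 4; it is the hypercube graph Q_2. Aut(Q_2) consists of the signed permutations of the 2 coordinate axes: 2! permutations times 2^2 sign flips, so |Aut| = 2^2·2! = 8. Under this action every vertex can be carried to every other, so G is vertex-transitive.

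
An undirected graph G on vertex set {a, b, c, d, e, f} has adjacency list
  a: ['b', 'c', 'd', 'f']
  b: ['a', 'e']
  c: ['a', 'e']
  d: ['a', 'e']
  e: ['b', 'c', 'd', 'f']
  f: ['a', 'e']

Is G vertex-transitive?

No

Automorphisms preserve degree, but G has vertices of degree 2 and vertices of degree 4; no automorphism maps one to the other, so G is not vertex-transitive.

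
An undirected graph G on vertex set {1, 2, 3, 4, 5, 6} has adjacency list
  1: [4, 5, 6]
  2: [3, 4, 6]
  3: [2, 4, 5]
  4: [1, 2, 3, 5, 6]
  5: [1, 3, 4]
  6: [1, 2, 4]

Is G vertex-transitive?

No

Vertex 4 is the only vertex of degree 5, so every automorphism fixes it; G is not vertex-transitive.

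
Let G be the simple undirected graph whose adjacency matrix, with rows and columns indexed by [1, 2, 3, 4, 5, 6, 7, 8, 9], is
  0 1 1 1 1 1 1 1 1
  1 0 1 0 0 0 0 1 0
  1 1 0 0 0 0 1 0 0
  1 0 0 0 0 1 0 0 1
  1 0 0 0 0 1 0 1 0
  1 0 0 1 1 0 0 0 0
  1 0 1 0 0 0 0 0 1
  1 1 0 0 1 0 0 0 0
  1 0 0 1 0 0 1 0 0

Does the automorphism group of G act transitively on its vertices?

No

Vertex 1 is the only vertex of degree 8, so every automorphism fixes it; G is not vertex-transitive.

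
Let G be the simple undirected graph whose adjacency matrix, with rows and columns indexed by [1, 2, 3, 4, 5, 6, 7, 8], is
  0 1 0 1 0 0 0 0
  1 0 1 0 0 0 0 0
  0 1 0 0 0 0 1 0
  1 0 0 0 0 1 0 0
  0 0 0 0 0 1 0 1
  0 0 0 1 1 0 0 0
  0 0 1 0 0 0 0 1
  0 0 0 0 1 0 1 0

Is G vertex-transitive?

G is 2-regular and connected on 8 vertices, i.e. the cycle C_8. C_8 has 8 rotations and 8 reflections, so Aut(C_8) ≅ D_8 of order 16. Under this action every vertex can be carried to every other, so G is vertex-transitive.

Yes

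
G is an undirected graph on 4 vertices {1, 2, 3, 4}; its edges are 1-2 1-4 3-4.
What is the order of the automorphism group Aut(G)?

The degree sequence is [2, 1, 1, 2]; the two degree-1 vertices 2 and 3 are the ends of a path, so G = P_4. The only nontrivial automorphism of a path is the end-to-end reflection, so Aut(G) ≅ Z_2.

2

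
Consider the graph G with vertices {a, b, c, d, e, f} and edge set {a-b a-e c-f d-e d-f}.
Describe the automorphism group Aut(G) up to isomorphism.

Z_2

The degree sequence is [2, 1, 1, 2, 2, 2]; the two degree-1 vertices b and c are the ends of a path, so G = P_6. A path has exactly one nontrivial symmetry — reversal — giving Aut(G) of order 2.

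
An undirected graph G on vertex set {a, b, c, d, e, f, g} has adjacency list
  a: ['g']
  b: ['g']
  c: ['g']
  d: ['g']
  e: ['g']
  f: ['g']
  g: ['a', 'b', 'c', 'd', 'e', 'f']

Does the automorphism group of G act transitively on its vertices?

No

Vertex g is the only vertex of degree 6, so every automorphism fixes it; G is not vertex-transitive.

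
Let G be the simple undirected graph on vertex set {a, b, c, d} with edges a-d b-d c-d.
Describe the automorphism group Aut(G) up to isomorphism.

Vertex d has degree 3 and every other vertex has degree 1, so G is the star K_{1,3} with centre d. The 3 leaves are pairwise interchangeable while the centre is fixed, giving Aut(G) = S_3.

S_3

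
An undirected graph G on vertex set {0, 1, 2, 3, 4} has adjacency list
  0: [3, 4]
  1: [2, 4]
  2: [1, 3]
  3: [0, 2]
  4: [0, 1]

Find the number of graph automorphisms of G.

G is 2-regular and connected on 5 vertices, i.e. the cycle C_5. C_5 has 5 rotations and 5 reflections, so Aut(C_5) ≅ D_5 of order 10.

10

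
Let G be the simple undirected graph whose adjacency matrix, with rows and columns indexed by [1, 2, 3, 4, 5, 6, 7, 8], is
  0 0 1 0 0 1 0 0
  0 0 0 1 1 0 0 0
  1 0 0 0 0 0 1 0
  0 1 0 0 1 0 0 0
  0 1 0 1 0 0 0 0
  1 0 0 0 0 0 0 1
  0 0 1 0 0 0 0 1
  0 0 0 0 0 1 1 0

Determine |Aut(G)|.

G has two connected components, {1, 3, 6, 7, 8} and {2, 4, 5}; each is 2-regular, so G = C_5 ⊔ C_3. The components are non-isomorphic (different sizes), so Aut(G) = Aut(C_3) × Aut(C_5) = D_3 × D_5 of order 6·10 = 60.

60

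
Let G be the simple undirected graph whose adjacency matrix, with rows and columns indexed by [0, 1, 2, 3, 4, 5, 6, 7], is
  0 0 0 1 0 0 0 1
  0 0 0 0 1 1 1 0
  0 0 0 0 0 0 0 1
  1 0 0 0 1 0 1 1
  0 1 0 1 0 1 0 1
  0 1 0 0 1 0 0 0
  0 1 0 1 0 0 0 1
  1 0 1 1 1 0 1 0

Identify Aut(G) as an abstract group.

1

The degree sequence is [2, 3, 1, 4, 4, 2, 3, 5]. Checking the degree-preserving permutations of the vertex set shows that none except the identity preserves every edge, so Aut(G) is trivial.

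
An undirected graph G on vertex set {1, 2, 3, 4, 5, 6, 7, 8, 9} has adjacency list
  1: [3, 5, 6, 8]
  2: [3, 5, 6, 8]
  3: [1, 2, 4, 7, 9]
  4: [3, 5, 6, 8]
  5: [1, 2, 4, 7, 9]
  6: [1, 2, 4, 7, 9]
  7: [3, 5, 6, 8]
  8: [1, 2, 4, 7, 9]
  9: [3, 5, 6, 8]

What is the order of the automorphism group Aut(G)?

2880

The vertices split by degree into {3, 5, 6, 8} (degree 5) and {1, 2, 4, 7, 9} (degree 4); every edge runs between the two parts, so G is the complete bipartite graph K_{4,5}. The parts have unequal sizes, so no automorphism swaps them; each part is permuted independently, giving S_4 × S_5 of order 4!·5! = 2880.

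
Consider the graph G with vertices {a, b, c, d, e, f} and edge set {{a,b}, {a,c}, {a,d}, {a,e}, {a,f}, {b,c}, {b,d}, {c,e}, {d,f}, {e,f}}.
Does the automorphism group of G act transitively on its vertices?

No

Vertex a is the only vertex of degree 5, so every automorphism fixes it; G is not vertex-transitive.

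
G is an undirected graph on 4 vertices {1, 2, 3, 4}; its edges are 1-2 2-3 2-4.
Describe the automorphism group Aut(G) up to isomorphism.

Vertex 2 has degree 3 and every other vertex has degree 1, so G is the star K_{1,3} with centre 2. Any automorphism fixes the centre and permutes the 3 leaves freely, so Aut(G) ≅ S_3 of order 3! = 6.

the symmetric group on 3 letters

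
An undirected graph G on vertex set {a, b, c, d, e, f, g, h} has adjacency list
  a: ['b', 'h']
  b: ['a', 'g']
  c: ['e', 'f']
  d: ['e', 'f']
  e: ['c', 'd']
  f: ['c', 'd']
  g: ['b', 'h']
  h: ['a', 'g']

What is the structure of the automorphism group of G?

D_4 ≀ Z_2

G has two connected components, {a, b, g, h} and {c, d, e, f}; each is 2-regular, so G = C_4 ⊔ C_4. With two isomorphic components, Aut(G) = Aut(C_4) ≀ S_2 = (D_4 × D_4) ⋊ Z_2: permute each cycle by D_4, then optionally swap the two cycles. Order 2·(2·4)² = 128.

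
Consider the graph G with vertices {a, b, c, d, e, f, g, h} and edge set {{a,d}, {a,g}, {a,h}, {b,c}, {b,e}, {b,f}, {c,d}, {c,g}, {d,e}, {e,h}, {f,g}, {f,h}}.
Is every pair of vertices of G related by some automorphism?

G is 3-regular and bipartite on 2^3 = 8 vertices with girth 4; it is the hypercube graph Q_3. Aut(Q_3) consists of the signed permutations of the 3 coordinate axes: 3! permutations times 2^3 sign flips, so |Aut| = 2^3·3! = 48. Under this action every vertex can be carried to every other, so G is vertex-transitive.

Yes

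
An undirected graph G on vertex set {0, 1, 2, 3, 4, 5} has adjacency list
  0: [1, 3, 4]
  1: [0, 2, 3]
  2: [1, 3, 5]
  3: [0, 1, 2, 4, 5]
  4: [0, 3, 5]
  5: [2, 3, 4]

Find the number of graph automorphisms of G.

10

Vertex 3 is the unique vertex of degree 5; the remaining 5 vertices each have degree 3 and induce a cycle, so G is the wheel on 6 vertices with hub 3. Every automorphism fixes the hub and acts on the rim 5-cycle, so Aut(G) ≅ Aut(C_5) = D_5 of order 10.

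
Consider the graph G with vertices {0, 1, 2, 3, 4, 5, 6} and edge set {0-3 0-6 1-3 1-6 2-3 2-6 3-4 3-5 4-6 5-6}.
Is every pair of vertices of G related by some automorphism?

Automorphisms preserve degree, but G has vertices of degree 2 and vertices of degree 5; no automorphism maps one to the other, so G is not vertex-transitive.

No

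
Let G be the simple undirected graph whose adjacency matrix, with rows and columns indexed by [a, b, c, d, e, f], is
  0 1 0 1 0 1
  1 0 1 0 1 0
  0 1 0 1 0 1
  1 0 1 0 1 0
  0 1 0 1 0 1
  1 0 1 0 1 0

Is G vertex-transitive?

G is 3-regular and bipartite with parts {a, c, e} and {b, d, f} (each part is independent and every cross-pair is an edge), so G = K_{3,3}. Each part can be permuted independently (S_3 × S_3) and the two equal-size parts can also be swapped, giving (S_3 × S_3) ⋊ Z_2 of order 2·(3!)² = 72. This group acts transitively on the 6 vertices.

Yes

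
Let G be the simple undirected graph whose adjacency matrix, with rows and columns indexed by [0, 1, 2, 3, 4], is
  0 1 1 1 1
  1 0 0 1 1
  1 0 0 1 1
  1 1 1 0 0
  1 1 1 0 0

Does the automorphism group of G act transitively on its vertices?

Vertex 0 is the only vertex of degree 4, so every automorphism fixes it; G is not vertex-transitive.

No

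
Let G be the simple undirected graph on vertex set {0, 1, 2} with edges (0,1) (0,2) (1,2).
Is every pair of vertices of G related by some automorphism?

Every vertex has degree 2, so G is the complete graph K_3. Any permutation of the 3 vertices preserves K_3, so Aut(K_3) = S_3 of order 3! = 6. Under this action every vertex can be carried to every other, so G is vertex-transitive.

Yes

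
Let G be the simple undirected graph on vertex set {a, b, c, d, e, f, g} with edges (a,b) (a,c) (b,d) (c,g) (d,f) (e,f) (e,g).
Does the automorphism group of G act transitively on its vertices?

Yes

Every vertex has degree 2 and the graph is connected, so G is the 7-cycle C_7. The automorphisms of the 7-cycle are exactly the symmetries of a regular 7-gon: the dihedral group D_7, |D_7| = 14. Under this action every vertex can be carried to every other, so G is vertex-transitive.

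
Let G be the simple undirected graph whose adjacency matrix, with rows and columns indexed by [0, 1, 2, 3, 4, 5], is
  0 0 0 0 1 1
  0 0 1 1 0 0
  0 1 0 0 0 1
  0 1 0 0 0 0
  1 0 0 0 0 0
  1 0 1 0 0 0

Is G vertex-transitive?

No

Automorphisms preserve degree, but G has vertices of degree 1 and vertices of degree 2; no automorphism maps one to the other, so G is not vertex-transitive.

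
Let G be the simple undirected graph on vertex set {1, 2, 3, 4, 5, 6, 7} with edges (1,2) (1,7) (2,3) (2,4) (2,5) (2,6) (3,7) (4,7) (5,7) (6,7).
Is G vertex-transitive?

Automorphisms preserve degree, but G has vertices of degree 2 and vertices of degree 5; no automorphism maps one to the other, so G is not vertex-transitive.

No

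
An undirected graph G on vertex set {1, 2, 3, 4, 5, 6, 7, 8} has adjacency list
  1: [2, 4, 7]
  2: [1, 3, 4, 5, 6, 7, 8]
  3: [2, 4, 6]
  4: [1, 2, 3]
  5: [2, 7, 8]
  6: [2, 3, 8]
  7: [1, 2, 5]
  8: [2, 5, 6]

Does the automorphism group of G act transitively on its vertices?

No

Vertex 2 is the only vertex of degree 7, so every automorphism fixes it; G is not vertex-transitive.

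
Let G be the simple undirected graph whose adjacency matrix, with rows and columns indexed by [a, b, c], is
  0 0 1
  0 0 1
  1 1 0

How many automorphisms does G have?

2

The degree sequence is [1, 1, 2]; the two degree-1 vertices a and b are the ends of a path, so G = P_3. The only nontrivial automorphism of a path is the end-to-end reflection, so Aut(G) ≅ Z_2.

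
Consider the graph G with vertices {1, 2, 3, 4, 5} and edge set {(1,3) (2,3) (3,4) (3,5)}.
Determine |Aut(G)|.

24

Vertex 3 has degree 4 and every other vertex has degree 1, so G is the star K_{1,4} with centre 3. Any automorphism fixes the centre and permutes the 4 leaves freely, so Aut(G) ≅ S_4 of order 4! = 24.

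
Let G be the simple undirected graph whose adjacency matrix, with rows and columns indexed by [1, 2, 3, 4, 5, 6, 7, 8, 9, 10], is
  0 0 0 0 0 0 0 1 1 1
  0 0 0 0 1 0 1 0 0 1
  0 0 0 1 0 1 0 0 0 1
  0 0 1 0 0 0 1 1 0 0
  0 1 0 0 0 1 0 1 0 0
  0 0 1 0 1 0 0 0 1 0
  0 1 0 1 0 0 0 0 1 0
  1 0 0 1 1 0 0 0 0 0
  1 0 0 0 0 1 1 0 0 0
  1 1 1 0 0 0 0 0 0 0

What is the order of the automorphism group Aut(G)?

G is 3-regular on 10 vertices with no triangles and no 4-cycles (girth 5): this is the Petersen graph. It is a classical fact that the Petersen graph has automorphism group S_5 (order 120), arising from its description as the Kneser graph K(5,2).

120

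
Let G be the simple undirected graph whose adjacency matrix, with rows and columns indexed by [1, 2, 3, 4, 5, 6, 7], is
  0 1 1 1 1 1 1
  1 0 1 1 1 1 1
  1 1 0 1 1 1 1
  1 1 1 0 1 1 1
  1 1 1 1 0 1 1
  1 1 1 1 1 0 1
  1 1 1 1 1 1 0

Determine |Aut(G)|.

All 7 vertices are pairwise adjacent: G = K_7. Every bijection on the vertex set is an automorphism of K_7; hence Aut(K_7) ≅ S_7, order 5040.

5040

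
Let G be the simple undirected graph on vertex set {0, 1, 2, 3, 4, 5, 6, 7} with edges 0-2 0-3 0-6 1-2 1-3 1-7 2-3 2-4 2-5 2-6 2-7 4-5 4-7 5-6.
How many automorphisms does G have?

Vertex 2 is the unique vertex of degree 7; the remaining 7 vertices each have degree 3 and induce a cycle, so G is the wheel on 8 vertices with hub 2. Every automorphism fixes the hub and acts on the rim 7-cycle, so Aut(G) ≅ Aut(C_7) = D_7 of order 14.

14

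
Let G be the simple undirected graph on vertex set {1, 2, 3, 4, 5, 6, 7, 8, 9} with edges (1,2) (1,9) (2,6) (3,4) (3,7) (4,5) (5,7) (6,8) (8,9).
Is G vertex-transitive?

G has two connected components, {1, 2, 6, 8, 9} and {3, 4, 5, 7}; each is 2-regular, so G = C_5 ⊔ C_4. The orbit of 1 under Aut(G) is {1, 2, 6, 8, 9}, which does not contain 3, so G is not vertex-transitive.

No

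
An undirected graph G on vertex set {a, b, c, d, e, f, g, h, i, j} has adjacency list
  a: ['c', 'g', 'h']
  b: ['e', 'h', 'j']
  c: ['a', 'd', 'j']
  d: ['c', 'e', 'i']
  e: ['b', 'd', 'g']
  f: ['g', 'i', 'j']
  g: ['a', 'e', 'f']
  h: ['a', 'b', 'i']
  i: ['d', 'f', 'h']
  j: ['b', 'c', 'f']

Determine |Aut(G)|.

G is 3-regular on 10 vertices with no triangles and no 4-cycles (girth 5): this is the Petersen graph. Viewing the Petersen graph as the Kneser graph K(5,2) — vertices are 2-subsets of {1,…,5}, edges join disjoint pairs — its automorphisms are exactly the permutations of the 5-element set, so Aut ≅ S_5 of order 120.

120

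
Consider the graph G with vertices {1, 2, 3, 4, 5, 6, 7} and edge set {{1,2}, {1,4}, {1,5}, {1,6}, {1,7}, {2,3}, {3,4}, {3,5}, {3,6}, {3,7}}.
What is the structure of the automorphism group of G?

The vertices split by degree into {1, 3} (degree 5) and {2, 4, 5, 6, 7} (degree 2); every edge runs between the two parts, so G is the complete bipartite graph K_{2,5}. The parts have unequal sizes, so no automorphism swaps them; each part is permuted independently, giving S_5 × S_2 of order 5!·2! = 240.

S_5 × S_2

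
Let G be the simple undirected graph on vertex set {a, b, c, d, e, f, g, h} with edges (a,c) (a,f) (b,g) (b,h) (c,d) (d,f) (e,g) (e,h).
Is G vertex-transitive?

G has two connected components, {a, c, d, f} and {b, e, g, h}; each is 2-regular, so G = C_4 ⊔ C_4. With two isomorphic components, Aut(G) = Aut(C_4) ≀ S_2 = (D_4 × D_4) ⋊ Z_2: permute each cycle by D_4, then optionally swap the two cycles. Order 2·(2·4)² = 128. This group acts transitively on the 8 vertices.

Yes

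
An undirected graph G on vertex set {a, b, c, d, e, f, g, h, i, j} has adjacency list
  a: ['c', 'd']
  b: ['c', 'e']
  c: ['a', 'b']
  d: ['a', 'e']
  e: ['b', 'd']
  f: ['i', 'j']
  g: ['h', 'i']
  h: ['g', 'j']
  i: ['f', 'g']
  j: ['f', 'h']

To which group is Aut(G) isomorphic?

G has two connected components, {a, b, c, d, e} and {f, g, h, i, j}; each is 2-regular, so G = C_5 ⊔ C_5. Aut of a disjoint union of two copies of C_5 is the wreath product D_5 ≀ Z_2, of order 2·10² = 200.

D_5 ≀ Z_2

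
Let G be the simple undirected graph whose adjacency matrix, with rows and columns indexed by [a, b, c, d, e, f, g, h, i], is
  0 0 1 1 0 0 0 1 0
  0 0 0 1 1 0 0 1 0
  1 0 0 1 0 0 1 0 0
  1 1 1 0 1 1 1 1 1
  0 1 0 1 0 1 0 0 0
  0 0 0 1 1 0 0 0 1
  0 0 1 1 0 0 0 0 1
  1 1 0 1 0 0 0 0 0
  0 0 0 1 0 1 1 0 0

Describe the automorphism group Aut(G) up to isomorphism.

D_8

Vertex d is the unique vertex of degree 8; the remaining 8 vertices each have degree 3 and induce a cycle, so G is the wheel on 9 vertices with hub d. Every automorphism fixes the hub and acts on the rim 8-cycle, so Aut(G) ≅ Aut(C_8) = D_8 of order 16.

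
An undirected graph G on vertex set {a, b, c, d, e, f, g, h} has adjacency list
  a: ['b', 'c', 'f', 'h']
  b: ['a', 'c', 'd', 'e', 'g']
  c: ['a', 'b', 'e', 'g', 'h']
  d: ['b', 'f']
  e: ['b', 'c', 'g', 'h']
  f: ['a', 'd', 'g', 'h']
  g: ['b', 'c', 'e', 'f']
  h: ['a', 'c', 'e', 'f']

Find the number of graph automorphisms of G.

The degree sequence is [4, 5, 5, 2, 4, 4, 4, 4]. Checking the degree-preserving permutations of the vertex set shows that none except the identity preserves every edge, so Aut(G) is trivial.

1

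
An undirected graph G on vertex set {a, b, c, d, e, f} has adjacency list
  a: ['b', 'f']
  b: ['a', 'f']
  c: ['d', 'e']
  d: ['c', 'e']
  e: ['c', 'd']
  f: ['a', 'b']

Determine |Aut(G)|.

G has two connected components, {a, b, f} and {c, d, e}; each is 2-regular, so G = C_3 ⊔ C_3. Aut of a disjoint union of two copies of C_3 is the wreath product D_3 ≀ Z_2, of order 2·6² = 72.

72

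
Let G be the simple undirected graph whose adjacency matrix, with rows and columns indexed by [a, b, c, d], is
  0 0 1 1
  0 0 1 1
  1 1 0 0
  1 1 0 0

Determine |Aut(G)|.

8

G is 2-regular and bipartite on 2^2 = 4 vertices with girth 4; it is the hypercube graph Q_2. Aut(Q_2) consists of the signed permutations of the 2 coordinate axes: 2! permutations times 2^2 sign flips, so |Aut| = 2^2·2! = 8.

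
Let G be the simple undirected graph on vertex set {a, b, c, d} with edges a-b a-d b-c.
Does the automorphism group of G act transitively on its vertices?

No

Automorphisms preserve degree, but G has vertices of degree 1 and vertices of degree 2; no automorphism maps one to the other, so G is not vertex-transitive.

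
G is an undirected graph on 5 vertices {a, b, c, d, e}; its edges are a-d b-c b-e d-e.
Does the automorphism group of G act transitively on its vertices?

Automorphisms preserve degree, but G has vertices of degree 1 and vertices of degree 2; no automorphism maps one to the other, so G is not vertex-transitive.

No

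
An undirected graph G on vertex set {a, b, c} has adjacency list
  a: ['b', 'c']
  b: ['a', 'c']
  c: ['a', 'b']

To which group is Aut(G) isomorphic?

S_3

Every vertex has degree 2, so G is the complete graph K_3. Any permutation of the 3 vertices preserves K_3, so Aut(K_3) = S_3 of order 3! = 6.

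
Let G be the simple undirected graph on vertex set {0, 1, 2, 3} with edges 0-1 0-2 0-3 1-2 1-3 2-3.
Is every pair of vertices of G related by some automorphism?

Every vertex has degree 3, so G is the complete graph K_4. Every bijection on the vertex set is an automorphism of K_4; hence Aut(K_4) ≅ S_4, order 24. Under this action every vertex can be carried to every other, so G is vertex-transitive.

Yes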